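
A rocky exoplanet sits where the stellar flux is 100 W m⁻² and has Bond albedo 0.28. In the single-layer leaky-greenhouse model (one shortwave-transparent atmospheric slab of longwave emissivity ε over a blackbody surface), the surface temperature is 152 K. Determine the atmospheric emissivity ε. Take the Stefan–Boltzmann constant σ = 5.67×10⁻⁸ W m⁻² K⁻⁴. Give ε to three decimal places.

0.811

First, T_e = [100.0·(1−0.28)/(4σ)]^(1/4) = 133.5 K.
Since (2−ε)/2 = (T_e/T_s)⁴ = 0.5947, ε = 0.8106.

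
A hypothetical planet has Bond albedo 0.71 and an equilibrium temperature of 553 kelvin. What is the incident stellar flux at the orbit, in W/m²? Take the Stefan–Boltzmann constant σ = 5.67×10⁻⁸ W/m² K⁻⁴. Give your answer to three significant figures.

Invert the energy balance for S: S = 4σT⁴/(1−α).
The emitted flux is σT⁴ = 5303 W/m².
So S = 4×5303/(1−0.71) = 73140 W/m².

73100 W/m²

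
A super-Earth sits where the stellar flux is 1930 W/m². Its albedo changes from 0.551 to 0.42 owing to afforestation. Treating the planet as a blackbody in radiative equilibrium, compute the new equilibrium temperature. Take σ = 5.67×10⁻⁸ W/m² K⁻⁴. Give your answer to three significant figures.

265 kelvin

New equilibrium: T₂ = [(1−0.42)·1930/(4σ)]^(1/4) = 265.1 K.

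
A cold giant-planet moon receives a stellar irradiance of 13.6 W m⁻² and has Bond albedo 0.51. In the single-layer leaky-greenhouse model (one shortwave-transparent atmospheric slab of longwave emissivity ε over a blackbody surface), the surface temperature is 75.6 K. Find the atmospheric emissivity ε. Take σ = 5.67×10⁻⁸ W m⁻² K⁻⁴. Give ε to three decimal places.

First, T_e = [13.60·(1−0.51)/(4σ)]^(1/4) = 73.62 K.
T_s⁴ = T_e⁴·2/(2−ε) → ε = 2 − 2(T_e/T_s)⁴ = 2 − 2·(73.62/75.6)⁴ = 0.2010.

0.201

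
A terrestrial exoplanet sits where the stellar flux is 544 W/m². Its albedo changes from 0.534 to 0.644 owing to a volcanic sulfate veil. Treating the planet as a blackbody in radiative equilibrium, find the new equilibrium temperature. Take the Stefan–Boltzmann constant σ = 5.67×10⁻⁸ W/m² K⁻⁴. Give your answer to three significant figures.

New equilibrium: T₂ = [(1−0.644)·544.0/(4σ)]^(1/4) = 170.9 K.

171 K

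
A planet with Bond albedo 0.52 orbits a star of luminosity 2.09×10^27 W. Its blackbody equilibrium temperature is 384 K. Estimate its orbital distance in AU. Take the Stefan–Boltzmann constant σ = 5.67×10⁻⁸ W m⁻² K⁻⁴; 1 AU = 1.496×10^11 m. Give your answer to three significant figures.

Required flux: S = 4σT⁴/(1−α) = 10270 W m⁻².
S = L/(4πd²) → d = √(L/4πS) = √(2.09×10^27/(4π·10270)) = 1.272×10^11 m = 0.8505 AU.

0.850 AU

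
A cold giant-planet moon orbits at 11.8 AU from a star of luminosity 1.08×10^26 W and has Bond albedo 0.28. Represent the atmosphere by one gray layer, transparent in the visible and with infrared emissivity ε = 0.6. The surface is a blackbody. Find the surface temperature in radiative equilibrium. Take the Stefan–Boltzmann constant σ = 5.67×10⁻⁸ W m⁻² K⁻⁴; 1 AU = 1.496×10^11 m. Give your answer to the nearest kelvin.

59 K

d = 11.8 × 1.496×10^11 m = 1.765×10^12 m.
S = L/(4πd²) = 2.758 W m⁻².
At the top of the atmosphere, σT_e⁴ = S(1−α)/4 = 0.4964 W m⁻², giving T_e = 54.40 K.
The surface balance (absorbed SW + ε·downward IR = σT_s⁴) with T_a⁴ = T_s⁴/2 reduces to T_s = T_e·[2/(2−ε)]^¼ = 59.47 K.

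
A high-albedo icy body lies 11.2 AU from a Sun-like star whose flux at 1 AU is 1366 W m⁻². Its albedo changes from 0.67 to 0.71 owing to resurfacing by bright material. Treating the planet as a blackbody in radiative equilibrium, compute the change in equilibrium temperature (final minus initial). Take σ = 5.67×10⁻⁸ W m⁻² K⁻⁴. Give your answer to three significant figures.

Flux at the orbit: S = 1366/(11.2)² = 10.89 W m⁻².
Before: T₁ = [10.89·0.33/(4σ)]^(1/4) = 63.09 K.
After:  T₂ = [10.89·0.29/(4σ)]^(1/4) = 61.09 K.
Change: 61.09 − 63.09 = -2.005 K.

-2.01 K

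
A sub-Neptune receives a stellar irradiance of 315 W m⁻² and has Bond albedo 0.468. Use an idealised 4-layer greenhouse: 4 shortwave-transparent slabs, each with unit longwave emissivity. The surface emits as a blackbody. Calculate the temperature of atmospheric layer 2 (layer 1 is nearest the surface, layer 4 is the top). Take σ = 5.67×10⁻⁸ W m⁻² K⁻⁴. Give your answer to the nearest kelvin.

OLR = S(1−α)/4 = 41.90 W m⁻²; the top layer radiates at T_e = 164.9 K.
Each opaque layer satisfies 2T_j⁴ = T_{j−1}⁴ + T_{j+1}⁴, giving T_k⁴ = (N+1−k)T_e⁴.
With k = 2: T_2 = (4+1−2)^¼·164.9 K = 217.0 K.

217 kelvin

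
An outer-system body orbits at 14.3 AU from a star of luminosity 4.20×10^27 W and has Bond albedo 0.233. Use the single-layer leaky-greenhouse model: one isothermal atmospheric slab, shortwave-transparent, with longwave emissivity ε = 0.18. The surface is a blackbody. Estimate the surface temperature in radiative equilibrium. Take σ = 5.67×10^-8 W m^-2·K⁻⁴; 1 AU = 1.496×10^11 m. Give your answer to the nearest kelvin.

Orbital distance: d = 14.3 AU = 2.139×10^12 m.
Spreading L over a sphere of radius d: S = 4.20×10^27/(4π·2.14×10^12²) = 73.03 W m^-2.
The planet radiates to space at T_e = [S(1−α)/(4σ)]^(1/4) = 125.4 K.
For a single slab of emissivity ε, T_s⁴ = 2T_e⁴/(2−ε); thus T_s = 125.4·(1.099)^(1/4) = 128.4 K.

128 kelvin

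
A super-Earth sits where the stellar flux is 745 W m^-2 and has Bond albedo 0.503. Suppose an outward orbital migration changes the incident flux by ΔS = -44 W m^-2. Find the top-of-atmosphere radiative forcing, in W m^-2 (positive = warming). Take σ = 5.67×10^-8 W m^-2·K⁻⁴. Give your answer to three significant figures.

-5.47 W m^-2

ΔF = Δ[S(1−α)]/4 = (1−0.503)·-44/4 = -5.467 W m^-2.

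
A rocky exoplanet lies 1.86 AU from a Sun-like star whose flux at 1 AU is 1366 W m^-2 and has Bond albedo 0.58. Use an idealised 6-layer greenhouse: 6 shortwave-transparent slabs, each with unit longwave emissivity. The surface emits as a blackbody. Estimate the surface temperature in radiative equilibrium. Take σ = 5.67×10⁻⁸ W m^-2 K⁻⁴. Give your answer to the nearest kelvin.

Irradiance scales as 1/d², so S = 1366 W m^-2 × (1/1.86)² = 394.8 W m^-2.
The effective emission temperature is T_e = [S(1−α)/(4σ)]^¼ = 164.4 K.
Layer-by-layer balance gives σT_s⁴ = (N+1)σT_e⁴, so T_s = 7^¼·164.4 = 267.5 K.

267 K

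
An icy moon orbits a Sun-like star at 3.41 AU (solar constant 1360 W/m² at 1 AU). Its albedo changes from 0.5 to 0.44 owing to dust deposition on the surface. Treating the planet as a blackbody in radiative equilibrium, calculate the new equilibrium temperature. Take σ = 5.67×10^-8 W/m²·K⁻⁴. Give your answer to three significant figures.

Flux at the orbit: S = 1360/(3.41)² = 117.0 W/m².
T₂ = [S(1−α₂)/(4σ)]^(1/4) = [117.0·0.56/(4σ)]^(1/4) = 130.4 K.

130 kelvin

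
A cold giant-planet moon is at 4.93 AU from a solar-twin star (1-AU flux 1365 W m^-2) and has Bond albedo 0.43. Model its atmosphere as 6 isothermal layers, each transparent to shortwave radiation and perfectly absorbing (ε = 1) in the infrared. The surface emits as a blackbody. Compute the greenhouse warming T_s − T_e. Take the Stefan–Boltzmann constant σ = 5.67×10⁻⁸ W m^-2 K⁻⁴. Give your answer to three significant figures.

68.3 kelvin

By the inverse-square law, S = 1365/4.93² = 56.16 W m^-2.
The effective emission temperature is T_e = [S(1−α)/(4σ)]^¼ = 109.0 K.
T_s = (N+1)^(1/4)·T_e = 177.3 K.
So the greenhouse effect raises the surface by 177.3 − 109.0 = 68.30 K.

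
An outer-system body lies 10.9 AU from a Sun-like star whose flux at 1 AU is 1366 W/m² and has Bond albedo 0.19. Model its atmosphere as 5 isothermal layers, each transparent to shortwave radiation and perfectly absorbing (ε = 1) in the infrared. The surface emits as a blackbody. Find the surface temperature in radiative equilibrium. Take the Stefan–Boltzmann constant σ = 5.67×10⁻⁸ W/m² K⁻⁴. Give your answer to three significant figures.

By the inverse-square law, S = 1366/10.9² = 11.50 W/m².
Top-of-atmosphere balance: σT_e⁴ = S(1−α)/4 = 2.328 W/m² → T_e = 80.05 K.
With N = 5 opaque layers, T_s = (N+1)^(1/4)·T_e = 6^(1/4)·80.05 = 125.3 K.

125 kelvin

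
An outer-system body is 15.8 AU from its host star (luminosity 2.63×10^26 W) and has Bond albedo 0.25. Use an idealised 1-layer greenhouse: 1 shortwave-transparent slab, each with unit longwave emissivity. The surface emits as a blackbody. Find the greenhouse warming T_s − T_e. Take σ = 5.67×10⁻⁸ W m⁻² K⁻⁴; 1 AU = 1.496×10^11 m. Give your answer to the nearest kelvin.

d = 15.8 × 1.496×10^11 m = 2.364×10^12 m.
Flux at the orbit: S = L/(4πd²) = 2.63×10^26/(4π·(2.36×10^12)²) = 3.746 W m⁻².
OLR = S(1−α)/4 = 0.7024 W m⁻²; the top layer radiates at T_e = 59.33 K.
T_s = (N+1)^(1/4)·T_e = 70.55 K.
Warming: T_s − T_e = 11.22 K.

11 kelvin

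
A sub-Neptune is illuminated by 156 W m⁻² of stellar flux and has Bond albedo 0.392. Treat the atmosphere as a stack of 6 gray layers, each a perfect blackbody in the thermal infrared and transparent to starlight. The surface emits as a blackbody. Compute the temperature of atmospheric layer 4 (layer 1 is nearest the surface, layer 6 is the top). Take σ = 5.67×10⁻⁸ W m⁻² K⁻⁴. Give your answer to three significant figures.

Top-of-atmosphere balance: σT_e⁴ = S(1−α)/4 = 23.71 W m⁻² → T_e = 143.0 K.
Each opaque layer satisfies 2T_j⁴ = T_{j−1}⁴ + T_{j+1}⁴, giving T_k⁴ = (N+1−k)T_e⁴.
With k = 4: T_4 = (6+1−4)^¼·143.0 K = 188.2 K.

188 K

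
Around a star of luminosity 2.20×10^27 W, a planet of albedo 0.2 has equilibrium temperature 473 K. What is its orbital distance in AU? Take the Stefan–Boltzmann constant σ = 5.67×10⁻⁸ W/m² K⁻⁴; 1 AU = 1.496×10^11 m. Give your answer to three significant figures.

0.742 AU

Energy balance gives S = 4σT⁴/(1−α) = 14190 W/m².
From L = 4πd²S, d = √(2.20×10^27/(4π·14190)) = 1.111×10^11 m = 0.7425 AU.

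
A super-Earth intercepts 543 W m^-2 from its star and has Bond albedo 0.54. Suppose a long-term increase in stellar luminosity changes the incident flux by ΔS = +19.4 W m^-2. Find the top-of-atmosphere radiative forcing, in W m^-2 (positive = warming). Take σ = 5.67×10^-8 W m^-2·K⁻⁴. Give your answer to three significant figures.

ΔF = Δ[S(1−α)]/4 = (1−0.54)·+19.4/4 = 2.231 W m^-2.

2.23 W m^-2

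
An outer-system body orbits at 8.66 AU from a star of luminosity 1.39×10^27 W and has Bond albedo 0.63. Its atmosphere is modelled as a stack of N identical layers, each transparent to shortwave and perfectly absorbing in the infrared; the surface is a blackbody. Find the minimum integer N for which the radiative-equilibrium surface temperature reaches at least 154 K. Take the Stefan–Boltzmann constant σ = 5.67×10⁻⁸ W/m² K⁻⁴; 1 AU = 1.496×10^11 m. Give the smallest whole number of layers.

d = 8.66 × 1.496×10^11 m = 1.296×10^12 m.
S = L/(4πd²) = 65.90 W/m².
The effective emission temperature is T_e = [S(1−α)/(4σ)]^¼ = 101.8 K.
Since T_s⁴ = (N+1)T_e⁴, we need N ≥ (T_s/T_e)⁴ − 1 = 4.231.
So N ≥ 4.231; the smallest integer is N = 5.

5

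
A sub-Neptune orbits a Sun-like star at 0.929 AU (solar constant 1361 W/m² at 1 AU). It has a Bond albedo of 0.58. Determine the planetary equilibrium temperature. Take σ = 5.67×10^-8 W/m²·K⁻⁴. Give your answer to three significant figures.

By the inverse-square law, S = 1361/0.929² = 1577 W/m².
Absorbed flux (global mean): S(1−α)/4 = 1577·0.42/4 = 165.6 W/m².
Set σT⁴ = 165.6 → T = (165.6/σ)^(1/4) = 232.5 K.

232 K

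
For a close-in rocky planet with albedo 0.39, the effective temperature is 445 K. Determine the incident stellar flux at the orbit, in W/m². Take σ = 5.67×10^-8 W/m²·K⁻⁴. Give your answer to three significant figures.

Invert the energy balance for S: S = 4σT⁴/(1−α).
The emitted flux is σT⁴ = 2223 W/m².
So S = 4×2223/(1−0.39) = 14580 W/m².

14600 W/m²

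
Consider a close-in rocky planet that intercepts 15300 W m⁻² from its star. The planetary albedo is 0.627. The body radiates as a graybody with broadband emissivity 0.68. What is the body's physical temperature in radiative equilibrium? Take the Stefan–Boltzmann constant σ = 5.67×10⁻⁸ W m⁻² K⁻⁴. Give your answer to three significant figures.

439 kelvin

The planet absorbs (1−α)S over its disc πR² and re-emits over 4πR², so the mean absorbed flux is (1−0.627)·15300/4 = 1427 W m⁻².
Equating to εσT⁴ with ε = 0.68: T = (1427/0.68σ)^(1/4) = 438.6 K.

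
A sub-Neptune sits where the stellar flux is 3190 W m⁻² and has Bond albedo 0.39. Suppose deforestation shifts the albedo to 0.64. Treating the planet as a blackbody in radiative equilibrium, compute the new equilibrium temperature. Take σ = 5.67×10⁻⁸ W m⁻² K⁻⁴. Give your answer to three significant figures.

267 K

With the new albedo, S(1−α₂)/4 = 287.1 W m⁻², so T₂ = 266.8 K.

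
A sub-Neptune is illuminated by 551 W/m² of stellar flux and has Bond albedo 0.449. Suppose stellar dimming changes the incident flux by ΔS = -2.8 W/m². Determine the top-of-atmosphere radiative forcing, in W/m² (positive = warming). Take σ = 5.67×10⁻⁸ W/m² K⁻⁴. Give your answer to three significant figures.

TOA radiative forcing: ΔF = (1−α)ΔS/4 = 0.551·(-2.8)/4 = -0.3857 W/m².

-0.386 W/m²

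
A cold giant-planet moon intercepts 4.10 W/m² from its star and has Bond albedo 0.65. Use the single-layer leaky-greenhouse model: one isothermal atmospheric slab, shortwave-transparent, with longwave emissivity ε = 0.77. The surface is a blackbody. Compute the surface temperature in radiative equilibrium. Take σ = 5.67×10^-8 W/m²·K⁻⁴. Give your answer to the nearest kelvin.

57 K

Effective emission temperature (TOA balance): σT_e⁴ = S(1−α)/4 = 0.3587 W/m² → T_e = 50.15 K.
For a single slab of emissivity ε, T_s⁴ = 2T_e⁴/(2−ε); thus T_s = 50.15·(1.626)^(1/4) = 56.63 K.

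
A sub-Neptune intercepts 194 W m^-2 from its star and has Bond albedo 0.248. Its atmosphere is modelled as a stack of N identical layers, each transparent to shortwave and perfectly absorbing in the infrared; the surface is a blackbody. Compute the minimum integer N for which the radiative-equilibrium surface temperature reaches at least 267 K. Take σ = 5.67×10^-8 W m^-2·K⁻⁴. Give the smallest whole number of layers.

7

OLR = S(1−α)/4 = 36.47 W m^-2; the top layer radiates at T_e = 159.3 K.
Need (N+1)T_e⁴ ≥ T_s⁴, i.e. N+1 ≥ (267/159.3)⁴ = 7.901.
Rounding up, N = 7.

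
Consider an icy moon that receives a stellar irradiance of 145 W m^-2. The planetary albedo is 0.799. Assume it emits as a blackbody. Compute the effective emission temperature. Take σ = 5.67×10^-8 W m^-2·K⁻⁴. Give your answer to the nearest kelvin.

Absorbed flux (global mean): S(1−α)/4 = 145.0·0.201/4 = 7.286 W m^-2.
In equilibrium σT⁴ equals this, so T = 106.5 K.

106 K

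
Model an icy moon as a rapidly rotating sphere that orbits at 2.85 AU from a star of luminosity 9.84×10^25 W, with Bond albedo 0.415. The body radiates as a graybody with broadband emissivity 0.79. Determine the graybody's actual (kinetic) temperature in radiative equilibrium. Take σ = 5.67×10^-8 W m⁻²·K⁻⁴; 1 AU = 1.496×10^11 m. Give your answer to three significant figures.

109 kelvin

d = 2.85 × 1.496×10^11 m = 4.264×10^11 m.
Spreading L over a sphere of radius d: S = 9.84×10^25/(4π·4.26×10^11²) = 43.08 W m⁻².
The planet absorbs (1−α)S over its disc πR² and re-emits over 4πR², so the mean absorbed flux is (1−0.415)·43.08/4 = 6.300 W m⁻².
Radiative balance εσT⁴ = 6.300 gives T = [6.300/(0.79·σ)]^(1/4) = 108.9 K.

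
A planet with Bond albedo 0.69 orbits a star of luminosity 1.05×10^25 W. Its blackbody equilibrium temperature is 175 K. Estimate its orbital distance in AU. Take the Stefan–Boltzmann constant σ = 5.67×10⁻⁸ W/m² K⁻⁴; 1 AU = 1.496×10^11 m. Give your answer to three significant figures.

0.233 AU

Required flux: S = 4σT⁴/(1−α) = 686.2 W/m².
From L = 4πd²S, d = √(1.05×10^25/(4π·686.2)) = 3.490×10^10 m = 0.2333 AU.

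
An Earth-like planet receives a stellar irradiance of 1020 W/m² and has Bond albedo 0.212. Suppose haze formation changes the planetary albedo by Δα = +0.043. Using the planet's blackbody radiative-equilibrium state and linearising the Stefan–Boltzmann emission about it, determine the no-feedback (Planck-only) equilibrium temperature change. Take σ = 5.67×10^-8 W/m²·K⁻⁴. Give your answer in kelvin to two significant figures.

Unperturbed T_e = [1020·(1−0.212)/(4σ)]^¼ = 244.0 K.
The change in absorbed flux is Δ[S(1−α)/4] = −SΔα/4 = -10.96 W/m².
The Planck feedback parameter is 4σT_e³ = 3.294 W/m²/K.
ΔT₀ = ΔF/λ_P = -10.96/3.294 = -3.33 K.

-3.3 K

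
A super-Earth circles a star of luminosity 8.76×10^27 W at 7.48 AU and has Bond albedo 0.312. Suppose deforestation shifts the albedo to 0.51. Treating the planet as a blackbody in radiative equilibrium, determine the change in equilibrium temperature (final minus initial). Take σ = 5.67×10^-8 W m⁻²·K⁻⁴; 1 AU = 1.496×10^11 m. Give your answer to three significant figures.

-16.5 K

Orbital distance: d = 7.48 AU = 1.119×10^12 m.
Spreading L over a sphere of radius d: S = 8.76×10^27/(4π·1.12×10^12²) = 556.7 W m⁻².
Before: T₁ = [556.7·0.688/(4σ)]^(1/4) = 202.7 K.
Final:   T₂ = [S(1−0.51)/(4σ)]^(1/4) = 186.2 K.
Change: 186.2 − 202.7 = -16.49 K.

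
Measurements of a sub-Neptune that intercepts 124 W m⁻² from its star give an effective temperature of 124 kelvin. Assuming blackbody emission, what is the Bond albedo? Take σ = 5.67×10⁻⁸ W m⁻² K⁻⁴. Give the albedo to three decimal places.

Energy balance: S(1−α)/4 = σT⁴, so 1−α = 4σT⁴/S.
4σT⁴ = 4·5.67×10⁻⁸·(124)⁴ = 53.62 W m⁻².
1−α = 53.62/124.0 = 0.4324, so α = 0.5676.

0.568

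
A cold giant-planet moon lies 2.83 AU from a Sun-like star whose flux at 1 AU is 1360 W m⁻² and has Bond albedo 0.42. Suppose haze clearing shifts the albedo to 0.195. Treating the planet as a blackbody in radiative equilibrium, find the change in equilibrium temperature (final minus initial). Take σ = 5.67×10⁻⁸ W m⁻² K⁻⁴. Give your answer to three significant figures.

Irradiance scales as 1/d², so S = 1360 W m⁻² × (1/2.83)² = 169.8 W m⁻².
Before: T₁ = [169.8·0.58/(4σ)]^(1/4) = 144.4 K.
With α = 0.195, T₂ = 156.7 K.
ΔT = T₂ − T₁ = 12.33 K.

12.3 K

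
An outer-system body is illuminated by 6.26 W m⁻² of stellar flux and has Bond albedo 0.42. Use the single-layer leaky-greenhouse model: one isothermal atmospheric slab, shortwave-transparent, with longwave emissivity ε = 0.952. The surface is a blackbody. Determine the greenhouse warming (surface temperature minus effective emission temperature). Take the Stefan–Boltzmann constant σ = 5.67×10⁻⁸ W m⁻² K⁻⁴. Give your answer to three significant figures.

11.1 K

Effective emission temperature (TOA balance): σT_e⁴ = S(1−α)/4 = 0.9077 W m⁻² → T_e = 63.25 K.
The surface balance (absorbed SW + ε·downward IR = σT_s⁴) with T_a⁴ = T_s⁴/2 reduces to T_s = T_e·[2/(2−ε)]^¼ = 74.35 K.
T_s − T_e = 74.35 − 63.25 = 11.09 K.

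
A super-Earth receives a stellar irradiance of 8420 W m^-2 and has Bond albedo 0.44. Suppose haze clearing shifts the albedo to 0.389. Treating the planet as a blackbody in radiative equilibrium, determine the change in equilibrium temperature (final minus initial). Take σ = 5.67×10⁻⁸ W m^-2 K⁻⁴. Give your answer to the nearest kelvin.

With α = 0.44, T₁ = 379.7 K.
After:  T₂ = [8420·0.611/(4σ)]^(1/4) = 388.1 K.
Change: 388.1 − 379.7 = 8.365 K.

8 kelvin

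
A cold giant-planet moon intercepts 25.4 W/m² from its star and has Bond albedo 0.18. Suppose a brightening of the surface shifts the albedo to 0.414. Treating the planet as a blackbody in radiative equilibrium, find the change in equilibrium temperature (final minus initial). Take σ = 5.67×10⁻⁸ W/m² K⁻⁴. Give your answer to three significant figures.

-7.89 K

Initial: T₁ = [S(1−0.18)/(4σ)]^(1/4) = 97.89 K.
With α = 0.414, T₂ = 90.01 K.
ΔT = T₂ − T₁ = -7.887 K.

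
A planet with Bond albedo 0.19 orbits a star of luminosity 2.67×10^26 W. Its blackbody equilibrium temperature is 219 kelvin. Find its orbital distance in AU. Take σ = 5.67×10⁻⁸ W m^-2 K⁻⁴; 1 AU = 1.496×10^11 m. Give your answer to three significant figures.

1.21 AU

The flux needed for this T is 4σT⁴/(1−0.19) = 644.1 W m^-2.
S = L/(4πd²) → d = √(L/4πS) = √(2.67×10^26/(4π·644.1)) = 1.816×10^11 m = 1.214 AU.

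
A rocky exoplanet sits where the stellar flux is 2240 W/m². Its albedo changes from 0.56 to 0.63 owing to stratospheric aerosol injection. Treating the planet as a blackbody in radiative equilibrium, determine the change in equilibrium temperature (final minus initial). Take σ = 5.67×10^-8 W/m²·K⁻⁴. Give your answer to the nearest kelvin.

-11 kelvin

Initial: T₁ = [S(1−0.56)/(4σ)]^(1/4) = 256.8 K.
With α = 0.63, T₂ = 245.9 K.
Change: 245.9 − 256.8 = -10.88 K.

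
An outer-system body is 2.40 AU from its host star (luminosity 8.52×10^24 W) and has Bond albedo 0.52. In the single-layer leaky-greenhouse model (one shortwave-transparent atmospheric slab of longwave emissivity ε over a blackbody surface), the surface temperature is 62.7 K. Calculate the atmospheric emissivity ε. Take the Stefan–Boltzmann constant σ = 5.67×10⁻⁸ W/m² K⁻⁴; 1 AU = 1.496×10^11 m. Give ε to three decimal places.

0.560

d = 2.40 × 1.496×10^11 m = 3.590×10^11 m.
Flux at the orbit: S = L/(4πd²) = 8.52×10^24/(4π·(3.59×10^11)²) = 5.259 W/m².
TOA balance gives T_e = 57.76 K.
T_s⁴ = T_e⁴·2/(2−ε) → ε = 2 − 2(T_e/T_s)⁴ = 2 − 2·(57.76/62.7)⁴ = 0.5595.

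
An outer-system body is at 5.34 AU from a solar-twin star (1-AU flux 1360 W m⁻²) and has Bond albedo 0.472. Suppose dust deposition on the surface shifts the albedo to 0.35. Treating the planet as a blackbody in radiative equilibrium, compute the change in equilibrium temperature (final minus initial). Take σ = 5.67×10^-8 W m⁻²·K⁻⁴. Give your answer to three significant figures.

By the inverse-square law, S = 1360/5.34² = 47.69 W m⁻².
Initial: T₁ = [S(1−0.472)/(4σ)]^(1/4) = 102.7 K.
With α = 0.35, T₂ = 108.1 K.
ΔT = T₂ − T₁ = 5.476 K.

5.48 kelvin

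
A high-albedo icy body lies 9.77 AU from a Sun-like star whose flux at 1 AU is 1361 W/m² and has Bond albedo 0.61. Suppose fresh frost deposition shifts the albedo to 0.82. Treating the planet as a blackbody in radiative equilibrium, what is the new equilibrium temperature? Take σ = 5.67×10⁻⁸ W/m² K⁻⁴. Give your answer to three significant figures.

Flux at the orbit: S = 1361/(9.77)² = 14.26 W/m².
T₂ = [S(1−α₂)/(4σ)]^(1/4) = [14.26·0.18/(4σ)]^(1/4) = 58.00 K.

58.0 K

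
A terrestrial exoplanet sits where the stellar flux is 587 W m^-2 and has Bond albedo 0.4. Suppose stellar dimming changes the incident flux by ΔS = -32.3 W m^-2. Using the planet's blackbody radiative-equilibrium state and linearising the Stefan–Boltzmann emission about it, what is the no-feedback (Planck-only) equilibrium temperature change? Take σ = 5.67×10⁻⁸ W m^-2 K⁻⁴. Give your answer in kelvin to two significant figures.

-2.7 K

Unperturbed T_e = [587.0·(1−0.4)/(4σ)]^¼ = 198.5 K.
TOA radiative forcing: ΔF = (1−α)ΔS/4 = 0.6·(-32.3)/4 = -4.845 W m^-2.
The Planck feedback parameter is 4σT_e³ = 1.774 W m^-2/K.
So ΔT₀ = -4.845/1.774 = -2.73 K.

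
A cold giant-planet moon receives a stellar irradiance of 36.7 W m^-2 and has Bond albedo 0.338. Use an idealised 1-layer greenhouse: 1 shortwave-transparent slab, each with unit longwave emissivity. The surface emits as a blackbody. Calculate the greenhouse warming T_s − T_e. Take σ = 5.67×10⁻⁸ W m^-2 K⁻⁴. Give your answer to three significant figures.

19.2 kelvin

OLR = S(1−α)/4 = 6.074 W m^-2; the top layer radiates at T_e = 101.7 K.
T_s = (N+1)^(1/4)·T_e = 121.0 K.
So the greenhouse effect raises the surface by 121.0 − 101.7 = 19.25 K.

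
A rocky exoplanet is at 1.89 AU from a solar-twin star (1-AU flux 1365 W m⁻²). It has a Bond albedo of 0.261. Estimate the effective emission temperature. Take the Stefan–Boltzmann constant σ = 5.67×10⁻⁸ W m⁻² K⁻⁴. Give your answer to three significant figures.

Irradiance scales as 1/d², so S = 1365 W m⁻² × (1/1.89)² = 382.1 W m⁻².
Absorbed flux (global mean): S(1−α)/4 = 382.1·0.739/4 = 70.60 W m⁻².
Balancing against σT⁴: T = (70.60/5.67×10⁻⁸)^(1/4) = 187.8 K.

188 K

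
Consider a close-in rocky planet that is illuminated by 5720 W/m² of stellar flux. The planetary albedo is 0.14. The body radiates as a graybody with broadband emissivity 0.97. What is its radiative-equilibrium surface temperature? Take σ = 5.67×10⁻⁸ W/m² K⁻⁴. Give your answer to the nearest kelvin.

The planet absorbs (1−α)S over its disc πR² and re-emits over 4πR², so the mean absorbed flux is (1−0.14)·5720/4 = 1230 W/m².
Radiative balance εσT⁴ = 1230 gives T = [1230/(0.97·σ)]^(1/4) = 386.7 K.

387 K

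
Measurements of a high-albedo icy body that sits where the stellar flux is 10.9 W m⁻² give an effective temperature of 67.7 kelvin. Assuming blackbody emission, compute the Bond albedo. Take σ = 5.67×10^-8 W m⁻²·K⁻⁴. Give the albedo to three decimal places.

Rearranging the radiative balance, α = 1 − 4σT⁴/S.
4σT⁴ = 4·5.67×10⁻⁸·(67.7)⁴ = 4.764 W m⁻².
1−α = 4.764/10.90 = 0.4371, so α = 0.5629.

0.563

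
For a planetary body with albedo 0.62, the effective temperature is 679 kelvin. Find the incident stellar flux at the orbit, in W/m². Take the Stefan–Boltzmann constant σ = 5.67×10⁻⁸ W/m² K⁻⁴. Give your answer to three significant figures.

Invert the energy balance for S: S = 4σT⁴/(1−α).
σT⁴ = 5.67×10⁻⁸·(679)⁴ = 12050 W/m².
S = 4·12050/0.38 = 1.269×10^5 W/m².

1.27×10^5 W/m²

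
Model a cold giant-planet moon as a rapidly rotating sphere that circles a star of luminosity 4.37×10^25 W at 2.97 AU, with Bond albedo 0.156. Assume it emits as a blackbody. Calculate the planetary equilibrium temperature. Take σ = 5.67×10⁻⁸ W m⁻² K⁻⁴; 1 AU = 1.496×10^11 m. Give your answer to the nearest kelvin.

90 kelvin

d = 2.97 × 1.496×10^11 m = 4.443×10^11 m.
Flux at the orbit: S = L/(4πd²) = 4.37×10^25/(4π·(4.44×10^11)²) = 17.62 W m⁻².
The planet absorbs (1−α)S over its disc πR² and re-emits over 4πR², so the mean absorbed flux is (1−0.156)·17.62/4 = 3.717 W m⁻².
Set σT⁴ = 3.717 → T = (3.717/σ)^(1/4) = 89.98 K.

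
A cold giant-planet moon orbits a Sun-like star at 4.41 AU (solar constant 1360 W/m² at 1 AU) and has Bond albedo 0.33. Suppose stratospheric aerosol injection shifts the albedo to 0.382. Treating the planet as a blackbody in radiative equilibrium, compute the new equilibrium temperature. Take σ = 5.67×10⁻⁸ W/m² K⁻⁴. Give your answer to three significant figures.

117 K

By the inverse-square law, S = 1360/4.41² = 69.93 W/m².
T₂ = [S(1−α₂)/(4σ)]^(1/4) = [69.93·0.618/(4σ)]^(1/4) = 117.5 K.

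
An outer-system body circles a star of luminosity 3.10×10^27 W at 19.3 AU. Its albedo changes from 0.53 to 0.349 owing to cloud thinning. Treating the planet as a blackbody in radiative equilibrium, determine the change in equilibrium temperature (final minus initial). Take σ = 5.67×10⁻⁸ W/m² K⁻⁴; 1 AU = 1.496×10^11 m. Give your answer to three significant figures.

7.51 kelvin

d = 19.3 × 1.496×10^11 m = 2.887×10^12 m.
Spreading L over a sphere of radius d: S = 3.10×10^27/(4π·2.89×10^12²) = 29.59 W/m².
Initial: T₁ = [S(1−0.53)/(4σ)]^(1/4) = 88.49 K.
Final:   T₂ = [S(1−0.349)/(4σ)]^(1/4) = 96.00 K.
Change: 96.00 − 88.49 = 7.509 K.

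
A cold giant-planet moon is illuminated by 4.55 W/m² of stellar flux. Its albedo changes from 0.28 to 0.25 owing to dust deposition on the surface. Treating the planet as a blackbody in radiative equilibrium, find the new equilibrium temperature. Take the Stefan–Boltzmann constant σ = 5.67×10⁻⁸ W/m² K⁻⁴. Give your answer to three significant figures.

T₂ = [S(1−α₂)/(4σ)]^(1/4) = [4.550·0.75/(4σ)]^(1/4) = 62.28 K.

62.3 K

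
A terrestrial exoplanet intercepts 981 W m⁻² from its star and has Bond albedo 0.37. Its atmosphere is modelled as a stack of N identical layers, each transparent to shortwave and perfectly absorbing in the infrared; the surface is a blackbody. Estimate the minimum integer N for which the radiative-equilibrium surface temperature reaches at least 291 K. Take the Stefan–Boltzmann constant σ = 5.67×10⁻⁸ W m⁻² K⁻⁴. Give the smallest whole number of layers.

Top-of-atmosphere balance: σT_e⁴ = S(1−α)/4 = 154.5 W m⁻² → T_e = 228.5 K.
Since T_s⁴ = (N+1)T_e⁴, we need N ≥ (T_s/T_e)⁴ − 1 = 1.632.
The minimum whole number is N = 2.

2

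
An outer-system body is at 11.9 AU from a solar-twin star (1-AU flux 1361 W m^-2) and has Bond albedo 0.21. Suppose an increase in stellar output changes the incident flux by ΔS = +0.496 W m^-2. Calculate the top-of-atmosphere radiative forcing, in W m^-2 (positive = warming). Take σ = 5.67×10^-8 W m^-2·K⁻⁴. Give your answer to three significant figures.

Flux at the orbit: S = 1361/(11.9)² = 9.611 W m^-2.
Only a fraction (1−α) is absorbed and it's spread over 4πR², so ΔF = (1−α)ΔS/4 = 0.09796 W m^-2.

0.0980 W m^-2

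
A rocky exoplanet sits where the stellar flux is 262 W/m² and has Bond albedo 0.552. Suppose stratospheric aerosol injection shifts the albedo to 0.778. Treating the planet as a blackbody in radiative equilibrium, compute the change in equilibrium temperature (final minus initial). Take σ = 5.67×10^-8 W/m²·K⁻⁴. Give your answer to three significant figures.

-24.3 K

Before: T₁ = [262.0·0.448/(4σ)]^(1/4) = 150.8 K.
After:  T₂ = [262.0·0.222/(4σ)]^(1/4) = 126.5 K.
ΔT = T₂ − T₁ = -24.28 K.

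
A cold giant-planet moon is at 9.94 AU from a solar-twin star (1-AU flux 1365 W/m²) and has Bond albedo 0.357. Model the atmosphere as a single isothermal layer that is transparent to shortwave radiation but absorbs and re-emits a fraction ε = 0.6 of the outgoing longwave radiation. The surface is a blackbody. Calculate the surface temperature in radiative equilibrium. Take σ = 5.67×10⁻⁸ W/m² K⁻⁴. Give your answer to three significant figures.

By the inverse-square law, S = 1365/9.94² = 13.82 W/m².
Effective emission temperature (TOA balance): σT_e⁴ = S(1−α)/4 = 2.221 W/m² → T_e = 79.11 K.
For a single slab of emissivity ε, T_s⁴ = 2T_e⁴/(2−ε); thus T_s = 79.11·(1.429)^(1/4) = 86.49 K.

86.5 K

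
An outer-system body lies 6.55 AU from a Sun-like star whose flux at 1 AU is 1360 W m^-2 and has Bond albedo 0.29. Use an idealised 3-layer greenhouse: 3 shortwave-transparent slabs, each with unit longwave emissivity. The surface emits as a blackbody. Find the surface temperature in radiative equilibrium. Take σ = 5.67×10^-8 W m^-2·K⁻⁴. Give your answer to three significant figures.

141 K

Flux at the orbit: S = 1360/(6.55)² = 31.70 W m^-2.
Top-of-atmosphere balance: σT_e⁴ = S(1−α)/4 = 5.627 W m^-2 → T_e = 99.81 K.
Layer-by-layer balance gives σT_s⁴ = (N+1)σT_e⁴, so T_s = 4^¼·99.81 = 141.2 K.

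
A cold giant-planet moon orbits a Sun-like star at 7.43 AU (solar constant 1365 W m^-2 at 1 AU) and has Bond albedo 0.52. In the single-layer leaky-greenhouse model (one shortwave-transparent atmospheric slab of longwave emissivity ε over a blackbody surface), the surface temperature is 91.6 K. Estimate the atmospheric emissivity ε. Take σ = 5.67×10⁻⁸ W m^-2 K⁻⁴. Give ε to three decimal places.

0.513

By the inverse-square law, S = 1365/7.43² = 24.73 W m^-2.
First, T_e = [24.73·(1−0.52)/(4σ)]^(1/4) = 85.05 K.
Inverting T_s⁴ = 2T_e⁴/(2−ε): (T_e/T_s)⁴ = 0.7433, so ε = 2(1 − 0.7433) = 0.5134.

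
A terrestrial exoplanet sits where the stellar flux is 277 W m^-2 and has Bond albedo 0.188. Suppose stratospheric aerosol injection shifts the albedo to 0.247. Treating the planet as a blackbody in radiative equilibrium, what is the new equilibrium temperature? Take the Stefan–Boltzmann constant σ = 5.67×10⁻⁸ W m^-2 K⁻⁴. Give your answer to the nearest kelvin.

174 K

With the new albedo, S(1−α₂)/4 = 52.15 W m^-2, so T₂ = 174.1 K.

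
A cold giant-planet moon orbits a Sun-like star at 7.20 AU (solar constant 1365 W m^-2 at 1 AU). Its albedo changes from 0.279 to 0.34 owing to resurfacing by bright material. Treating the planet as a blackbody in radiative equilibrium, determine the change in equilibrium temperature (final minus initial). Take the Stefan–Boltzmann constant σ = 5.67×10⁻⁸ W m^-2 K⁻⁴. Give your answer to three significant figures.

-2.09 kelvin

By the inverse-square law, S = 1365/7.20² = 26.33 W m^-2.
Before: T₁ = [26.33·0.721/(4σ)]^(1/4) = 95.65 K.
With α = 0.34, T₂ = 93.56 K.
Change: 93.56 − 95.65 = -2.091 K.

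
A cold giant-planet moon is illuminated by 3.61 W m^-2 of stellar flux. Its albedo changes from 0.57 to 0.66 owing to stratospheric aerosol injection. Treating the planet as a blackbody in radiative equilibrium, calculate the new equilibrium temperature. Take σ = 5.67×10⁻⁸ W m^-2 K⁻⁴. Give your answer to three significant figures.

With the new albedo, S(1−α₂)/4 = 0.3068 W m^-2, so T₂ = 48.23 K.

48.2 K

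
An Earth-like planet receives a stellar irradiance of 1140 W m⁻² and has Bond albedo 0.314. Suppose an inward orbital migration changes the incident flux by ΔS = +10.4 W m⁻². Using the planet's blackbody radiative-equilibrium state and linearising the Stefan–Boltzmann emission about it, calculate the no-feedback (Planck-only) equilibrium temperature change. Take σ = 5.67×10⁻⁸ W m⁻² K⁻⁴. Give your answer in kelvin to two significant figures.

0.55 kelvin

Reference equilibrium: T_e = [S(1−α)/(4σ)]^(1/4) = 242.3 K.
Only a fraction (1−α) is absorbed and it's spread over 4πR², so ΔF = (1−α)ΔS/4 = 1.784 W m⁻².
The Planck feedback parameter is 4σT_e³ = 3.227 W m⁻²/K.
ΔT₀ = ΔF/λ_P = 1.784/3.227 = 0.553 K.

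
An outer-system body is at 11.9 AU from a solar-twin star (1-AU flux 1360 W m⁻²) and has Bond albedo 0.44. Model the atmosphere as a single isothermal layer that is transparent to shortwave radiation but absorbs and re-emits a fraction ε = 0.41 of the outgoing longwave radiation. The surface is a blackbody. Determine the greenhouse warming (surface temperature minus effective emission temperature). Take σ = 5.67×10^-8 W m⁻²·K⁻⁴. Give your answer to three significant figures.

Flux at the orbit: S = 1360/(11.9)² = 9.604 W m⁻².
The planet radiates to space at T_e = [S(1−α)/(4σ)]^(1/4) = 69.78 K.
For a single slab of emissivity ε, T_s⁴ = 2T_e⁴/(2−ε); thus T_s = 69.78·(1.258)^(1/4) = 73.90 K.
Greenhouse warming: T_s − T_e = 4.119 K.

4.12 K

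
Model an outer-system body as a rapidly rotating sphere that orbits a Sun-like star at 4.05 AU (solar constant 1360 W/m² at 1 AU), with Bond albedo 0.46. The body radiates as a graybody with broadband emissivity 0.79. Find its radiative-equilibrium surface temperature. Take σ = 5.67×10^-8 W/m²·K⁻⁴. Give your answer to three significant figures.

126 K

By the inverse-square law, S = 1360/4.05² = 82.91 W/m².
Absorbed flux (global mean): S(1−α)/4 = 82.91·0.54/4 = 11.19 W/m².
Equating to εσT⁴ with ε = 0.79: T = (11.19/0.79σ)^(1/4) = 125.7 K.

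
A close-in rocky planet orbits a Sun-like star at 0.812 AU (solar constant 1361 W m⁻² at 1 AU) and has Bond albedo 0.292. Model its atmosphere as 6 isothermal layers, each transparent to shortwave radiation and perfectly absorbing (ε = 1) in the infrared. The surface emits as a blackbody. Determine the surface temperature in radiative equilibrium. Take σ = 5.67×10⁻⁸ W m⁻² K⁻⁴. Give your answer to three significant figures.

461 kelvin

By the inverse-square law, S = 1361/0.812² = 2064 W m⁻².
Top-of-atmosphere balance: σT_e⁴ = S(1−α)/4 = 365.4 W m⁻² → T_e = 283.3 K.
Layer-by-layer balance gives σT_s⁴ = (N+1)σT_e⁴, so T_s = 7^¼·283.3 = 460.8 K.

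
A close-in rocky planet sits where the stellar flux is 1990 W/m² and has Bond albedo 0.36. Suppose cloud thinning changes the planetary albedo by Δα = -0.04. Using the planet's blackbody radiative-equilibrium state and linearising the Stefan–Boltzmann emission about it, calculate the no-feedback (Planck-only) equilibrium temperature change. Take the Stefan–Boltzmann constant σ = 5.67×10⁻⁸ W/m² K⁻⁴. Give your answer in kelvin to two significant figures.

Unperturbed T_e = [1990·(1−0.36)/(4σ)]^¼ = 273.7 K.
ΔF = −(S/4)Δα = −(1990/4)×(-0.04) = 19.90 W/m².
Linearising σT⁴ gives d(σT⁴)/dT = 4σT_e³ = 4.652 W/m² per K.
So ΔT₀ = 19.90/4.652 = 4.28 K.

4.3 K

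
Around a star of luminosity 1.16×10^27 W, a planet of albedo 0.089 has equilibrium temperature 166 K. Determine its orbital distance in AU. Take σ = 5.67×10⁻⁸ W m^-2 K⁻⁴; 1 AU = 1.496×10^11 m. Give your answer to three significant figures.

The flux needed for this T is 4σT⁴/(1−0.089) = 189.0 W m^-2.
Then d = [L/(4πS)]^(1/2) = 6.988×10^11 m, i.e. 4.671 AU.

4.67 AU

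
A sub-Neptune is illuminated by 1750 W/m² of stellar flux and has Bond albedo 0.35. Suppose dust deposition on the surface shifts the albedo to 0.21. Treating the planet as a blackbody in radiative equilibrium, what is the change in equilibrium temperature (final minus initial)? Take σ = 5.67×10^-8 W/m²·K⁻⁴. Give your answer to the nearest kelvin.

13 K

Before: T₁ = [1750·0.65/(4σ)]^(1/4) = 266.1 K.
Final:   T₂ = [S(1−0.21)/(4σ)]^(1/4) = 279.4 K.
ΔT = T₂ − T₁ = 13.30 K.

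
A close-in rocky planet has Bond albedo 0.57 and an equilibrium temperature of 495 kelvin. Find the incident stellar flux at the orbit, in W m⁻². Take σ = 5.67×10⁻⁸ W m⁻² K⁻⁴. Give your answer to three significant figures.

From S(1−α)/4 = σT⁴: S = 4σT⁴/(1−α).
The emitted flux is σT⁴ = 3404 W m⁻².
S = 4·3404/0.43 = 31670 W m⁻².

31700 W m⁻²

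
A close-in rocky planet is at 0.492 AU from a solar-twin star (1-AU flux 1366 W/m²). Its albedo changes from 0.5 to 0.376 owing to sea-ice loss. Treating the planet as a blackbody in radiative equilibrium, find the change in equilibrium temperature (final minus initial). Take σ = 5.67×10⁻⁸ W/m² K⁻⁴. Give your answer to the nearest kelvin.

By the inverse-square law, S = 1366/0.492² = 5643 W/m².
With α = 0.5, T₁ = 334.0 K.
Final:   T₂ = [S(1−0.376)/(4σ)]^(1/4) = 353.0 K.
ΔT = T₂ − T₁ = 19.02 K.

19 K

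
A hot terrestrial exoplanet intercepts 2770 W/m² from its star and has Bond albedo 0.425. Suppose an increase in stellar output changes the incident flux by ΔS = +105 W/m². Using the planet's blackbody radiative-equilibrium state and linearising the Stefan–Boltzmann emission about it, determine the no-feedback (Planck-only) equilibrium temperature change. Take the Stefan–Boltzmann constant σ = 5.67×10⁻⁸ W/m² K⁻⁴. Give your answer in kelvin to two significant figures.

2.7 kelvin

Reference equilibrium: T_e = [S(1−α)/(4σ)]^(1/4) = 289.5 K.
Only a fraction (1−α) is absorbed and it's spread over 4πR², so ΔF = (1−α)ΔS/4 = 15.09 W/m².
Linearising σT⁴ gives d(σT⁴)/dT = 4σT_e³ = 5.502 W/m² per K.
So ΔT₀ = 15.09/5.502 = 2.74 K.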